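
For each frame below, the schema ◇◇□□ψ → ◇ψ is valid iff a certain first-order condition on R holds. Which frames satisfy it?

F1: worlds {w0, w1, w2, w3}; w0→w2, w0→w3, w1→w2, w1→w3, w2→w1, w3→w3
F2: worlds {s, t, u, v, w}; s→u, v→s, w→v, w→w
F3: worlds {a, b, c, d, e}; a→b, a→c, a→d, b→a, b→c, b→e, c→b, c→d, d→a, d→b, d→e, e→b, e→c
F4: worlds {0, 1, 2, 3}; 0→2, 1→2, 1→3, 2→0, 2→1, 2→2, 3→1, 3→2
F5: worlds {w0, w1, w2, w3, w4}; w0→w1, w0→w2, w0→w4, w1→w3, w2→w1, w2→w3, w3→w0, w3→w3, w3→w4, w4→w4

F3, F4

The schema corresponds to a generalized confluence (Geach) condition: ∀x ∀y (xR²y → ∃w (yR²w ∧ xRw)).
F1: fails — w2R²w2 but no w with w2R²w and w2Rw.
F2: fails — vR²u but no w* with uR²w* and vRw*.
F3: condition met.
F4: condition met.
F5: fails — w1R²w4 but no w with w4R²w and w1Rw.
Valid on: F3, F4.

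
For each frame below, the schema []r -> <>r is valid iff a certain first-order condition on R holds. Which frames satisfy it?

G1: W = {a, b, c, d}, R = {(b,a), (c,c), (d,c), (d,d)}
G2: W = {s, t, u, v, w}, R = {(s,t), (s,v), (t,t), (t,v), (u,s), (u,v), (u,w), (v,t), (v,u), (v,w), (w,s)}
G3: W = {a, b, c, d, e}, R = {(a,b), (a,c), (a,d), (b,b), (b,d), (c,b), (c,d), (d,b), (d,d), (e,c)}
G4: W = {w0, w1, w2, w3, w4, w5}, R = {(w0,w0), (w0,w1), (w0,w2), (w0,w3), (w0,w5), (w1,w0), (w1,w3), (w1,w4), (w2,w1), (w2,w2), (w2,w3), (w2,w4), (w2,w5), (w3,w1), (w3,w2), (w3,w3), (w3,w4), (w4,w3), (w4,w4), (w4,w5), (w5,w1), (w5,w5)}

G2, G3, G4

The schema corresponds to seriality: forall x exists y Rxy.
G1: fails — world a has no successor.
G2: holds.
G3: holds.
G4: holds.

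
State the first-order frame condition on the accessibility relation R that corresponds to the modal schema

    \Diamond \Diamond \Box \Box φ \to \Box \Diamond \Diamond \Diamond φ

\forall x \forall y \forall z ((x R^2 y \wedge xRz) \to \exists w (y R^2 w \wedge z R^3 w))

This is a Sahlqvist (Geach-type) schema ◇^2□^2φ → □^1◇^3φ.
Minimal-valuation argument: fix x; take any y with xR^2y and any z with xR^1z. Set V(φ) to the set of worlds R-reachable from y in exactly 2 steps. Then □^2φ holds at y, so the antecedent holds at x; validity forces ◇^3φ at z, giving a w with zR^3w and yR^2w.
First-order correspondent: \forall x \forall y \forall z ((x R^2 y \wedge xRz) \to \exists w (y R^2 w \wedge z R^3 w)).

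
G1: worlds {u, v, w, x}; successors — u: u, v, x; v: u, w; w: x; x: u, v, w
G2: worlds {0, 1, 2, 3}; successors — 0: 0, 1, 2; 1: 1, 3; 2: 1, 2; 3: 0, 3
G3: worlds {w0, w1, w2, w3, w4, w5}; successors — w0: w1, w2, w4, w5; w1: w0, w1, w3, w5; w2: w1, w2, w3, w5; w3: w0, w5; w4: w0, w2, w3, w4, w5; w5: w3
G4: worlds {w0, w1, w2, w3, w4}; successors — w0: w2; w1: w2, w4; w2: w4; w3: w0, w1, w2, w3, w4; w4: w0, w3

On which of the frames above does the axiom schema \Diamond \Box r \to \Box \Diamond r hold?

Frame correspondent (Sahlqvist): \forall x \forall y \forall z (Rxy \wedge Rxz \to \exists w (Ryw \wedge Rzw)) — i.e. convergence.
G1: fails — Rxw and Rxv but w and v have no common successor.
G2: condition met.
G3: fails — Rw1w3 and Rw1w5 but w3 and w5 have no common successor.
G4: fails — Rw1w2 and Rw1w4 but w2 and w4 have no common successor.

G2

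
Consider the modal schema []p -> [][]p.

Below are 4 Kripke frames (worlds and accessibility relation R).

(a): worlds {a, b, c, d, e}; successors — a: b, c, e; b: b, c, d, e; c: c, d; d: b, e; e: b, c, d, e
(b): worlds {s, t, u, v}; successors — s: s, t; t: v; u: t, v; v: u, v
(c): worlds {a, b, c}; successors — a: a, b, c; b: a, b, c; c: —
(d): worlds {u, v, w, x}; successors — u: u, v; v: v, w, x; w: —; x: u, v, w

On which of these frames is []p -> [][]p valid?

Frame correspondent (Sahlqvist): forall x forall y forall z (Rxy & Ryz -> Rxz) — i.e. transitivity.
(a): fails — Rcd and Rde but not Rce.
(b): fails — Ruv and Rvu but not Ruu.
(c): holds.
(d): fails — Ruv and Rvw but not Ruw.

(c)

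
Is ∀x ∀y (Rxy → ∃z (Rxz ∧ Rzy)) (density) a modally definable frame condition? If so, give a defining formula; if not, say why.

Yes — defined by □□r → □r

This is a Sahlqvist condition; the C4 axiom □□r → □r defines it.
Suppose □□r→□r is valid. Take Rxy and set V(r)={w : xR²w}. Then □□r at x, so □r at x, so r at y, i.e. ∃z(Rxz∧Rzy).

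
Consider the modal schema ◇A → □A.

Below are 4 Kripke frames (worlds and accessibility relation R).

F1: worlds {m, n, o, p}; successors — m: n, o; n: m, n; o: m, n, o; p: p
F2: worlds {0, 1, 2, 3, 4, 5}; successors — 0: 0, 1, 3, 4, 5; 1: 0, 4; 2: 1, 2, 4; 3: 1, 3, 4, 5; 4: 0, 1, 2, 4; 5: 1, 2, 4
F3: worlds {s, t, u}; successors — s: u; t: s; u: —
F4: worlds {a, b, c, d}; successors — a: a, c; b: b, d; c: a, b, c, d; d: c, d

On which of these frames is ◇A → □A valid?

F3

The schema corresponds to partial functionality: ∀x ∀y ∀z (Rxy ∧ Rxz → y = z).
F1: fails — m sees both n and o.
F2: fails — 0 sees both 0 and 1.
F3: satisfies the condition.
F4: fails — a sees both a and c.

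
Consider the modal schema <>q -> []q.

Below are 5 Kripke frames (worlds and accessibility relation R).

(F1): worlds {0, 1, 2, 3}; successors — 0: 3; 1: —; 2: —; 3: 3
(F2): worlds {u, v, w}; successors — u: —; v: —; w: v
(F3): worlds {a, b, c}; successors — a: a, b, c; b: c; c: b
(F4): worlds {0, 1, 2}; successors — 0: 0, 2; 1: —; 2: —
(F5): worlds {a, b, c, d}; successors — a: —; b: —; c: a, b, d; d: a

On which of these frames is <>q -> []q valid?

(F1), (F2)

This is the axiom for partial functionality; its first-order frame correspondent is forall x forall y forall z (Rxy & Rxz -> y = z).
(F1): satisfies the condition.
(F2): satisfies the condition.
(F3): fails — a sees both a and b.
(F4): fails — 0 sees both 0 and 2.
(F5): fails — c sees both a and b.
Valid on: (F1), (F2).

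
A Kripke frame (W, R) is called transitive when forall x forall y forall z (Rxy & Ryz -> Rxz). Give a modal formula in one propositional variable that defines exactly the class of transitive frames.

□s → □□s

This is transitivity; the standard corresponding axiom is 4: □s → □□s.
Suppose □s→□□s is valid. Take Rxy, Ryz and set V(s)={w : Rxw}. Then □s at x, so □□s at x, so □s at y, so s at z, i.e. Rxz.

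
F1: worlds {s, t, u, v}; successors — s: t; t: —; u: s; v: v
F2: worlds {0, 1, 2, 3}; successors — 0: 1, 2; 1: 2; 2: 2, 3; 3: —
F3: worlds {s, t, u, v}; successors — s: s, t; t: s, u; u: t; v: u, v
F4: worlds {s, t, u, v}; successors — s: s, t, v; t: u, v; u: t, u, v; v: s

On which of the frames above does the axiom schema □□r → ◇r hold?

F4

The schema corresponds to a generalized confluence (Geach) condition: ∀x ∃w (xR²w ∧ xRw).
F1: fails — at s but no w with sR²w and sRw.
F2: fails — at 3 but no w with 3R²w and 3Rw.
F3: fails — at u but no w with uR²w and uRw.
F4: holds.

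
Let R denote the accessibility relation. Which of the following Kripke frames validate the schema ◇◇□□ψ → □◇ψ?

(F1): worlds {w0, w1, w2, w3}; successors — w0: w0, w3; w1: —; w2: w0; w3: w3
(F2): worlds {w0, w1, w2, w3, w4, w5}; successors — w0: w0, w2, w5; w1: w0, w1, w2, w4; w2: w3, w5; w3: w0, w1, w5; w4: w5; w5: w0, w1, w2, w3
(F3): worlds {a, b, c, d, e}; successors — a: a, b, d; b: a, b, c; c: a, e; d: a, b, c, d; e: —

(F1)

Frame correspondent (Sahlqvist): ∀x ∀y ∀z ((xR²y ∧ xRz) → ∃w (yR²w ∧ zRw)) — i.e. a generalized confluence (Geach) condition.
(F1): condition met.
(F2): fails — w1R²w4, w1Rw4 but no w with w4R²w and w4Rw.
(F3): fails — bR²e, bRa but no w with eR²w and aRw.
Valid on: (F1).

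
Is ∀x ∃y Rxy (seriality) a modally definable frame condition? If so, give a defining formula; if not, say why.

The condition is seriality. A defining modal formula is □q → ◇q.

Yes — defined by □q → ◇q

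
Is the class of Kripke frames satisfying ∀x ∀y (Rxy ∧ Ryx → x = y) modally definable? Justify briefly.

No

If a class were modally definable it would be closed under surjective bounded morphisms (Goldblatt–Thomason).
The 8-cycle (worlds w0,w1,w2,w3,w4,w5,w6,w7 with w0→w1→w2→w3→w4→w5→w6→w7→w0) is antisymmetric. Sending even-indexed worlds to s and odd-indexed worlds to t is a surjective bounded morphism onto the two-world frame with s↔t, which is not antisymmetric.
So no modal formula (or set of formulas) defines exactly the antisymmetric frames.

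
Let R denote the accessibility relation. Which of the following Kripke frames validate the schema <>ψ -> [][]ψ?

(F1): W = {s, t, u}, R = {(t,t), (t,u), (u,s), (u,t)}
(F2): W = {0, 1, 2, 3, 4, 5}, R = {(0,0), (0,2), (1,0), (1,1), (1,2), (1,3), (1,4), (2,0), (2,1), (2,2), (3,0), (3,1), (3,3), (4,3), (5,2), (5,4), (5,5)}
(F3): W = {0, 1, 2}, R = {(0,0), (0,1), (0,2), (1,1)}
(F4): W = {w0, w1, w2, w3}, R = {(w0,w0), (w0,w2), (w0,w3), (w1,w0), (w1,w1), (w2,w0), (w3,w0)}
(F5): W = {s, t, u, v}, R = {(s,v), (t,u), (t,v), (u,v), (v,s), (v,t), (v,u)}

none

Frame correspondent (Sahlqvist): forall x forall y forall z ((xRy & x R^2 z) -> exists w (y = w & z = w)) — i.e. a generalized confluence (Geach) condition.
(F1): fails — tRt, tR²s but t ≠ s.
(F2): fails — 0R0, 0R²1 but 0 ≠ 1.
(F3): fails — 0R0, 0R²1 but 0 ≠ 1.
(F4): fails — w0Rw0, w0R²w2 but w0 ≠ w2.
(F5): fails — sRv, sR²s but v ≠ s.
Valid on no frame.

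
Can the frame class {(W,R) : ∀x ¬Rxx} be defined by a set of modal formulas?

Any modally definable frame class is closed under surjective bounded morphisms.
The 4-cycle (worlds s,t,u,v with s→t→u→v→s) is irreflexive, and the map sending every world to a single reflexive point • is a surjective bounded morphism (forth: every edge maps to (•,•); back: every world has a successor). So any modal formula valid on the 4-cycle is also valid on the reflexive point, which is not irreflexive.
So the class is not modally definable.

No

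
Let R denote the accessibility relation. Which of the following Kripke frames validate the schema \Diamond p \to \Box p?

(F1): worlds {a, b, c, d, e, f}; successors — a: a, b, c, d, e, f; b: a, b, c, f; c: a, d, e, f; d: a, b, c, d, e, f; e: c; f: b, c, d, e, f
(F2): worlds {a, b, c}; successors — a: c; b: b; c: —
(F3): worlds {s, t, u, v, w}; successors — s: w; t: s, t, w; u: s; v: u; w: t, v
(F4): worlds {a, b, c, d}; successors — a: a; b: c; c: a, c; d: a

Frame correspondent (Sahlqvist): \forall x \forall y \forall z (Rxy \wedge Rxz \to y = z) — i.e. partial functionality.
(F1): fails — a sees both a and b.
(F2): condition met.
(F3): fails — t sees both s and t.
(F4): fails — c sees both a and c.

(F2)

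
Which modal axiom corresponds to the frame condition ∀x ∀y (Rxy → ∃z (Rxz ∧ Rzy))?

□□ψ → □ψ

The condition is density. The C4 schema □□ψ → □ψ defines it.
Suppose □□ψ→□ψ is valid. Take Rxy and set V(ψ)={w : xR²w}. Then □□ψ at x, so □ψ at x, so ψ at y, i.e. ∃z(Rxz∧Rzy).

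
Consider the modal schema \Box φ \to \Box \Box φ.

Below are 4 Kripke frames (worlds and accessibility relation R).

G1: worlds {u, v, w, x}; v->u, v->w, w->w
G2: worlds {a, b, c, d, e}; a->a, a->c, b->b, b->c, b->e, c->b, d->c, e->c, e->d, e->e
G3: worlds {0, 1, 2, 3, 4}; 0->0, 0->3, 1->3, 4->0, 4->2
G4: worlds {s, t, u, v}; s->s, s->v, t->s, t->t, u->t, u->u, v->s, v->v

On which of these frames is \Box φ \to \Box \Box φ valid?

This is the axiom for transitivity; its first-order frame correspondent is \forall x \forall y \forall z (Rxy \wedge Ryz \to Rxz).
G1: condition met.
G2: fails — Rdc and Rcb but not Rdb.
G3: fails — R40 and R03 but not R43.
G4: fails — Rut and Rts but not Rus.

G1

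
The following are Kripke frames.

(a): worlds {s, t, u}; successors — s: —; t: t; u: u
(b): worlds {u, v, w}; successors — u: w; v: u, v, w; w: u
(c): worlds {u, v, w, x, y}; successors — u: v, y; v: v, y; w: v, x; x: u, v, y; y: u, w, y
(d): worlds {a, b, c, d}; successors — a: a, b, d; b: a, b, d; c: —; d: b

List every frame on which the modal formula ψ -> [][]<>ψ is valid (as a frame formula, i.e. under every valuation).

The schema corresponds to a generalized confluence (Geach) condition: forall x forall z (x R^2 z -> exists w (x = w & zRw)).
(a): condition met.
(b): fails — uR²u but no t with u=t and uRt.
(c): fails — uR²u but no t with u=t and uRt.
(d): fails — aR²d but no w with a=w and dRw.
Valid on: (a).

(a)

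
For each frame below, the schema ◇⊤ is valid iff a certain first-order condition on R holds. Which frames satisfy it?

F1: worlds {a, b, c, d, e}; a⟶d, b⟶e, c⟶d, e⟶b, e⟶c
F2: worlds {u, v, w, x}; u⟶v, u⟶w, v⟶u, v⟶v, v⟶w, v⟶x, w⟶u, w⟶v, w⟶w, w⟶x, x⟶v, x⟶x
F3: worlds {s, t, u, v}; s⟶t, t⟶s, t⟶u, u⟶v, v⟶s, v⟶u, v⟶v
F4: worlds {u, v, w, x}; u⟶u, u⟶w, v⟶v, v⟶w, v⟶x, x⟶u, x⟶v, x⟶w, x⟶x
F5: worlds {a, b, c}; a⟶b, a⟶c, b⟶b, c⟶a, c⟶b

F2, F3, F5

Frame correspondent (Sahlqvist): ∀x ∃y Rxy — i.e. seriality.
F1: fails — world d has no successor.
F2: holds.
F3: holds.
F4: fails — world w has no successor.
F5: holds.
Valid on: F2, F3, F5.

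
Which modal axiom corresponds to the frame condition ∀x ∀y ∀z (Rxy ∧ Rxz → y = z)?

◇r → □r

This is partial functionality; the standard corresponding axiom is CD: ◇r → □r.
Suppose ◇r→□r is valid. Take Rxy, Rxz and set V(r)={y}. Then ◇r at x, so □r at x, so r at z, i.e. z=y.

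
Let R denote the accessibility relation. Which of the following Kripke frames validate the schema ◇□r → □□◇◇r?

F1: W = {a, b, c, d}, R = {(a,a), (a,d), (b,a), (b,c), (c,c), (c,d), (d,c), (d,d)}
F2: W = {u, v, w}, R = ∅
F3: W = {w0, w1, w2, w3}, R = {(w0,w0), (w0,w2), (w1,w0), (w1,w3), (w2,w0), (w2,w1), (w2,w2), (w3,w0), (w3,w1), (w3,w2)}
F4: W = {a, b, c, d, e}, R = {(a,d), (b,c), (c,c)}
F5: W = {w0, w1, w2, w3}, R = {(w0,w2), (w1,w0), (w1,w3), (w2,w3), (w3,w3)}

F1, F2, F3, F4

The schema corresponds to a generalized confluence (Geach) condition: ∀x ∀y ∀z ((xRy ∧ xR²z) → ∃w (yRw ∧ zR²w)).
F1: ✓.
F2: ✓.
F3: ✓.
F4: ✓.
F5: fails — w1Rw0, w1R²w2 but no w with w0Rw and w2R²w.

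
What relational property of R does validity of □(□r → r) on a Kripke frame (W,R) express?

shift-reflexivity

This schema is the T□ axiom.
Its frame correspondent is shift-reflexivity — ∀x ∀y (Rxy → Ryy).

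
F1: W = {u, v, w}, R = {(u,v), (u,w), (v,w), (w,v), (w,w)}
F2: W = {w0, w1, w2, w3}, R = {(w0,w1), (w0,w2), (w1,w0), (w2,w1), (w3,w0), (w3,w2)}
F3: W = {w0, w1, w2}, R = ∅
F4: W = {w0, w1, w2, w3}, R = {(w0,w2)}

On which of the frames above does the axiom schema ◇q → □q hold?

This is the axiom for partial functionality; its first-order frame correspondent is ∀x ∀y ∀z (Rxy ∧ Rxz → y = z).
F1: fails — u sees both v and w.
F2: fails — w0 sees both w1 and w2.
F3: ✓.
F4: ✓.

F3, F4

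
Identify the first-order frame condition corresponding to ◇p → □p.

Suppose ◇p→□p is valid. Take Rxy, Rxz and set V(p)={y}. Then ◇p at x, so □p at x, so p at z, i.e. z=y.

Partial functionality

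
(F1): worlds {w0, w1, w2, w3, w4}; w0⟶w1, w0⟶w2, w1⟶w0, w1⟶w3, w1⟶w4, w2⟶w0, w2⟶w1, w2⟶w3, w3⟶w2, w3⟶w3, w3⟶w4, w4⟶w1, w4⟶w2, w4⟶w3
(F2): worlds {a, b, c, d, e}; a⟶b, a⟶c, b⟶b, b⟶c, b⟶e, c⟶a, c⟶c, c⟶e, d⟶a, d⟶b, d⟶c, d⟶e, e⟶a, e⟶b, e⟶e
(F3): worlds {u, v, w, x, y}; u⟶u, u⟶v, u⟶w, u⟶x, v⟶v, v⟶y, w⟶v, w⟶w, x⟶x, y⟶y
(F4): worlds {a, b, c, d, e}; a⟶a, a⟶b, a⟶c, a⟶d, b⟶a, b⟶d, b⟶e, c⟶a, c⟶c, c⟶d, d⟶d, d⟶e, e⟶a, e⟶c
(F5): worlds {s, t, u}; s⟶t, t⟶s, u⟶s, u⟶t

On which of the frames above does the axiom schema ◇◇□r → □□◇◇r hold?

(F1), (F2), (F4)

The schema corresponds to a generalized confluence (Geach) condition: ∀x ∀y ∀z ((xR²y ∧ xR²z) → ∃w (yRw ∧ zR²w)).
(F1): condition met.
(F2): condition met.
(F3): fails — uR²u, uR²y but no t with uRt and yR²t.
(F4): condition met.
(F5): fails — sR²s, sR²s but no w with sRw and sR²w.
Valid on: (F1), (F2), (F4).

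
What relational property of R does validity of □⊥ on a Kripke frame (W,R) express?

□⊥ is valid iff no world has any successor (otherwise □⊥ fails at any world with one).
Conversely, any frame satisfying ∀x ∀y ¬Rxy validates the schema.
Frame condition: ∀x ∀y ¬Rxy.

Emptiness of R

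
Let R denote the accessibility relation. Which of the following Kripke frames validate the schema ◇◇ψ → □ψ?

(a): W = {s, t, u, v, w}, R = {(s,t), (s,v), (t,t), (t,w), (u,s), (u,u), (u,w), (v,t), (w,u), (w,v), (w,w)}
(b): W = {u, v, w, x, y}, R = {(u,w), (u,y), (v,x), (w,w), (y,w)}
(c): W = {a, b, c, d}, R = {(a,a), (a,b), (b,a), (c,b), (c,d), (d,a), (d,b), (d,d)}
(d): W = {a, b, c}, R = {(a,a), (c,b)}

(d)

The schema corresponds to a generalized confluence (Geach) condition: ∀x ∀y ∀z ((xR²y ∧ xRz) → ∃w (y = w ∧ z = w)).
(a): fails — sR²t, sRv but t ≠ v.
(b): fails — uR²w, uRy but w ≠ y.
(c): fails — aR²a, aRb but a ≠ b.
(d): condition met.
Valid on: (d).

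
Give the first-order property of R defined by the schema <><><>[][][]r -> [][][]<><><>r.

forall x forall y forall z ((x R^3 y & x R^3 z) -> exists w (y R^3 w & z R^3 w))

This is a Sahlqvist (Geach-type) schema ◇^3□^3r → □^3◇^3r.
Minimal-valuation argument: fix x; take any y with xR^3y and any z with xR^3z. Set V(r) to the set of worlds R-reachable from y in exactly 3 steps. Then □^3r holds at y, so the antecedent holds at x; validity forces ◇^3r at z, giving a w with zR^3w and yR^3w.
First-order correspondent: forall x forall y forall z ((x R^3 y & x R^3 z) -> exists w (y R^3 w & z R^3 w)).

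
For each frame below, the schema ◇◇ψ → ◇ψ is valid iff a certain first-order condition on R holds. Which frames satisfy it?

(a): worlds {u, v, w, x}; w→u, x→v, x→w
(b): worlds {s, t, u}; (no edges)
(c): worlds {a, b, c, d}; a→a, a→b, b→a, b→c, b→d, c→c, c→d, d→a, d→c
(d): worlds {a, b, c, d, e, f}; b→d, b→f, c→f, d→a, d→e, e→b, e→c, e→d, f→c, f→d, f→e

(b)

Frame correspondent (Sahlqvist): ∀x ∀y ∀z (Rxy ∧ Ryz → Rxz) — i.e. transitivity.
(a): fails — Rxw and Rwu but not Rxu.
(b): condition met.
(c): fails — Rcd and Rda but not Rca.
(d): fails — Reb and Rbf but not Ref.
Valid on: (b).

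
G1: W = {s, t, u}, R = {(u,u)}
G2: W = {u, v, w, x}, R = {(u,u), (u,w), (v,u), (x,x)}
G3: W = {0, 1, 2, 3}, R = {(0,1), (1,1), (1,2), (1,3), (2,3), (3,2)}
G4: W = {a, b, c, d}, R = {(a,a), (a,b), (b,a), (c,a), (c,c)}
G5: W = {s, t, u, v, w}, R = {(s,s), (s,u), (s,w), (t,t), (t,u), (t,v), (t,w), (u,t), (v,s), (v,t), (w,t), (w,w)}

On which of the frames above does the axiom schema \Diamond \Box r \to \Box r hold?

G1

Frame correspondent (Sahlqvist): \forall x \forall y \forall z (Rxy \wedge Rxz \to Ryz) — i.e. the Euclidean property.
G1: satisfies the condition.
G2: fails — Ruw and Ruw but not Rww.
G3: fails — R12 and R12 but not R22.
G4: fails — Rab and Rab but not Rbb.
G5: fails — Rsw and Rsu but not Rwu.
Valid on: G1.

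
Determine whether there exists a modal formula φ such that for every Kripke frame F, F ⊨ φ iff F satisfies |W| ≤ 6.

Not definable by any modal formula

Any modally definable frame class is closed under disjoint unions.
Any modal formula valid on each of 7 disjoint one-world frames is valid on their disjoint union (validity is preserved under disjoint unions). Each one-world frame has |W|=1≤6, but the union has |W|=7.
So no modal formula (or set of formulas) defines exactly the |W|≤6 frames.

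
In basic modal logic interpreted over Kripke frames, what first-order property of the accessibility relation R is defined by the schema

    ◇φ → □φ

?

Suppose ◇φ→□φ is valid. Take Rxy, Rxz and set V(φ)={y}. Then ◇φ at x, so □φ at x, so φ at z, i.e. z=y.

Partial functionality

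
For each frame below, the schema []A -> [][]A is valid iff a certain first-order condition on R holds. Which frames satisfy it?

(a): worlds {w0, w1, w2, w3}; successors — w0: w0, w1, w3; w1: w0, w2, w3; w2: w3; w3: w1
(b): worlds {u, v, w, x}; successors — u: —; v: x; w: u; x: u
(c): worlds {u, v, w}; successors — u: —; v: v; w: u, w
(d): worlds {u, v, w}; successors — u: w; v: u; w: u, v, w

(c)

This is the axiom for transitivity; its first-order frame correspondent is forall x forall y forall z (Rxy & Ryz -> Rxz).
(a): fails — Rw1w0 and Rw0w1 but not Rw1w1.
(b): fails — Rvx and Rxu but not Rvu.
(c): condition met.
(d): fails — Ruw and Rwu but not Ruu.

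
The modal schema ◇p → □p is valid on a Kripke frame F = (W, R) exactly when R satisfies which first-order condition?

Partial functionality

This schema is the CD axiom.
Its frame correspondent is partial functionality — ∀x ∀y ∀z (Rxy ∧ Rxz → y = z).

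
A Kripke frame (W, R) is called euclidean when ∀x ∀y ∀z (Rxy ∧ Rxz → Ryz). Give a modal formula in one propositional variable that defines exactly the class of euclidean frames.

A defining formula is ◇s → □◇s (the 5 axiom).
Suppose ◇s→□◇s is valid. Take Rxy, Rxz and set V(s)={y}. Then ◇s at x, so □◇s at x, so ◇s at z, so some w with Rzw has s; w=y, i.e. Rzy. By symmetry of the argument, Ryz.

◇s → □◇s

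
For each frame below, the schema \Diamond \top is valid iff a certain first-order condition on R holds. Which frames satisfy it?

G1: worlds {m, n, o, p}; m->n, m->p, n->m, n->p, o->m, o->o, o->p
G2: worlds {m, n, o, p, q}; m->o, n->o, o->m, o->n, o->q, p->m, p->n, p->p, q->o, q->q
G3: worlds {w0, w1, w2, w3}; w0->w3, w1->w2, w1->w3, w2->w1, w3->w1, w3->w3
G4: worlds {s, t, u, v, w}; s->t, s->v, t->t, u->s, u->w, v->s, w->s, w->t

G2, G3, G4

Frame correspondent (Sahlqvist): \forall x \exists y Rxy — i.e. seriality.
G1: fails — world p has no successor.
G2: ✓.
G3: ✓.
G4: ✓.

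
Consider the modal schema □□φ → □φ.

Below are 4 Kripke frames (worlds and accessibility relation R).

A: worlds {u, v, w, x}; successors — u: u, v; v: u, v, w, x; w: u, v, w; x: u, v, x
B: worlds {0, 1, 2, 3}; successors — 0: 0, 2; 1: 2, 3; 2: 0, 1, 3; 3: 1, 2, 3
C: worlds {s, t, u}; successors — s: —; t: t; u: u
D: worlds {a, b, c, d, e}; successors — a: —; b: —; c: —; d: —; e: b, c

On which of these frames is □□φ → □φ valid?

A, B, C

Frame correspondent (Sahlqvist): ∀x ∀y (Rxy → ∃z (Rxz ∧ Rzy)) — i.e. density.
A: condition met.
B: condition met.
C: condition met.
D: fails — Rec but no z with Rez and Rzc.
Valid on: A, B, C.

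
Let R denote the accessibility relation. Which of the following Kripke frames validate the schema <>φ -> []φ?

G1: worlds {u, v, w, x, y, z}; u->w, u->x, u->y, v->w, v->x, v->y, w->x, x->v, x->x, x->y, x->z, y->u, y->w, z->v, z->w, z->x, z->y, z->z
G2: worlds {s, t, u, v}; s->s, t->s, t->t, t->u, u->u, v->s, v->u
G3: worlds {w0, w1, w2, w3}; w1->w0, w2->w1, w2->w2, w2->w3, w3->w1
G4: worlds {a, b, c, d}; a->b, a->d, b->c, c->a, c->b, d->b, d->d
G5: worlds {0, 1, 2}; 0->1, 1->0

The schema corresponds to partial functionality: forall x forall y forall z (Rxy & Rxz -> y = z).
G1: fails — u sees both w and x.
G2: fails — t sees both s and t.
G3: fails — w2 sees both w1 and w2.
G4: fails — a sees both b and d.
G5: holds.
Valid on: G5.

G5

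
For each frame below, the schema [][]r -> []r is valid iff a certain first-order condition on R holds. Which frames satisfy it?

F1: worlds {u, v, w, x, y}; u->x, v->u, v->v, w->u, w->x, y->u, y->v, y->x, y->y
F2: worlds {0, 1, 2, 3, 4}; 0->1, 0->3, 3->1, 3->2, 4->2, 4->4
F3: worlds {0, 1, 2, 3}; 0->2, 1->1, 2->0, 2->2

F3

This is the axiom for density; its first-order frame correspondent is forall x forall y (Rxy -> exists z (Rxz & Rzy)).
F1: fails — Rwu but no z with Rwz and Rzu.
F2: fails — R32 but no z with R3z and Rz2.
F3: satisfies the condition.
Valid on: F3.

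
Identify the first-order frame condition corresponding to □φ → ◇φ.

Seriality

Suppose □φ→◇φ is valid. At any x set V(φ)=W. Then □φ at x, so ◇φ at x, so x has a successor.
Conversely, any frame satisfying ∀x ∃y Rxy validates the schema.
Frame condition: ∀x ∃y Rxy.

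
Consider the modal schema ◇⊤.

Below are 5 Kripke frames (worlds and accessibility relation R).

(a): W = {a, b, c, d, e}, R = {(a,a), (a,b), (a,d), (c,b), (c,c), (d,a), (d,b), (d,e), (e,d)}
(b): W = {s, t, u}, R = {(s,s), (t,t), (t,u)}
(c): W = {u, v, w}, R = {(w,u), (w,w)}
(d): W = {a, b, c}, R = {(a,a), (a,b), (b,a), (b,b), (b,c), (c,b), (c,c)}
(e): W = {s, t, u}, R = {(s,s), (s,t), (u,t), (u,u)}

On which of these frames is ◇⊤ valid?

This is the axiom for seriality; its first-order frame correspondent is ∀x ∃y Rxy.
(a): fails — world b has no successor.
(b): fails — world u has no successor.
(c): fails — world u has no successor.
(d): holds.
(e): fails — world t has no successor.

(d)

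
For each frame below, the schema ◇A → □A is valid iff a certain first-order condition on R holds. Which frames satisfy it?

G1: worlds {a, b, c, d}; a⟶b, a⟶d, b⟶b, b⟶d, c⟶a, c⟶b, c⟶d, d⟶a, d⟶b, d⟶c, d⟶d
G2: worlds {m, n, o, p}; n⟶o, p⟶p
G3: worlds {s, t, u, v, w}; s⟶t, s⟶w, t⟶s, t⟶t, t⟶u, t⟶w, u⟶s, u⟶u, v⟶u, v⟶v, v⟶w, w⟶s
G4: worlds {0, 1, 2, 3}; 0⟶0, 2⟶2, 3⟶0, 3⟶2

Frame correspondent (Sahlqvist): ∀x ∀y ∀z (Rxy ∧ Rxz → y = z) — i.e. partial functionality.
G1: fails — a sees both b and d.
G2: satisfies the condition.
G3: fails — s sees both t and w.
G4: fails — 3 sees both 0 and 2.

G2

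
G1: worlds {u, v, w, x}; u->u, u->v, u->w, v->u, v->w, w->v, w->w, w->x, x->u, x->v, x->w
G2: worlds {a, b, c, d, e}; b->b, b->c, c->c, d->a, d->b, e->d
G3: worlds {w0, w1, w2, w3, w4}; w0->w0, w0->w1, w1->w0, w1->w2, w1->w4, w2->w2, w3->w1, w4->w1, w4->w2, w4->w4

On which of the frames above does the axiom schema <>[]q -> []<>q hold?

G1

This is the axiom for convergence; its first-order frame correspondent is forall x forall y forall z (Rxy & Rxz -> exists w (Ryw & Rzw)).
G1: satisfies the condition.
G2: fails — Rdb and Rda but b and a have no common successor.
G3: fails — Rw1w2 and Rw1w0 but w2 and w0 have no common successor.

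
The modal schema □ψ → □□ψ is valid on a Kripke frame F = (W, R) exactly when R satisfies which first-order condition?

Suppose □ψ→□□ψ is valid. Take Rxy, Ryz and set V(ψ)={w : Rxw}. Then □ψ at x, so □□ψ at x, so □ψ at y, so ψ at z, i.e. Rxz.

Transitivity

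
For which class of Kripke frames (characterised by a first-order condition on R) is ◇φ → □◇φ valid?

This schema is the 5 axiom.
It corresponds to the Euclidean property: ∀x ∀y ∀z (Rxy ∧ Rxz → Ryz).

the Euclidean property: ∀x ∀y ∀z (Rxy ∧ Rxz → Ryz)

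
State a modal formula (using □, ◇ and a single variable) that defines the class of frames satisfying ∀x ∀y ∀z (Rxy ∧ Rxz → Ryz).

A defining formula is ◇p → □◇p (the 5 axiom).
Suppose ◇p→□◇p is valid. Take Rxy, Rxz and set V(p)={y}. Then ◇p at x, so □◇p at x, so ◇p at z, so some w with Rzw has p; w=y, i.e. Rzy. By symmetry of the argument, Ryz.

◇p → □◇p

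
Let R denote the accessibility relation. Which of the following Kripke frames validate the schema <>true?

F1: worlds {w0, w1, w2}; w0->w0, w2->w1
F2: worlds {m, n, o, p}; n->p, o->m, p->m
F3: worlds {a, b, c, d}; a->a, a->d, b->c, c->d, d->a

F3

Frame correspondent (Sahlqvist): forall x exists y Rxy — i.e. seriality.
F1: fails — world w1 has no successor.
F2: fails — world m has no successor.
F3: ✓.
Valid on: F3.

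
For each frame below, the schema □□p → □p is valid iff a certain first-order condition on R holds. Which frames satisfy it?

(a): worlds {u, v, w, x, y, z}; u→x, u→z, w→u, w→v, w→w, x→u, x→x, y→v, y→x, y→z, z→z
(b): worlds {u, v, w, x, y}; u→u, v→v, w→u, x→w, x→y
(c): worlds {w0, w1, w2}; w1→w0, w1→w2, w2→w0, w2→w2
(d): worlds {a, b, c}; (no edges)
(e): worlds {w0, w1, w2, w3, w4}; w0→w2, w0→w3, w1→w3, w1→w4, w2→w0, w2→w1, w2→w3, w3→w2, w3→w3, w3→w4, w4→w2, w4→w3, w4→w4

(c), (d)

The schema corresponds to density: ∀x ∀y (Rxy → ∃z (Rxz ∧ Rzy)).
(a): fails — Ryv but no t with Ryt and Rtv.
(b): fails — Rxw but no z with Rxz and Rzw.
(c): condition met.
(d): condition met.
(e): fails — Rw2w0 but no z with Rw2z and Rzw0.
Valid on: (c), (d).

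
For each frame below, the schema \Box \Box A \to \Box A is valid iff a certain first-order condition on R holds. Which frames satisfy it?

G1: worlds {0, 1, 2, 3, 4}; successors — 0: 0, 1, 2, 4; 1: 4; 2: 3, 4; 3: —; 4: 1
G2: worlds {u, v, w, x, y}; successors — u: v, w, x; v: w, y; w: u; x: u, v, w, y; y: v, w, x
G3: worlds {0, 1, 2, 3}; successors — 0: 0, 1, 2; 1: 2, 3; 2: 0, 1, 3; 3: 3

none

Frame correspondent (Sahlqvist): \forall x \forall y (Rxy \to \exists z (Rxz \wedge Rzy)) — i.e. density.
G1: fails — R14 but no z with R1z and Rz4.
G2: fails — Ryx but no z with Ryz and Rzx.
G3: fails — R12 but no z with R1z and Rz2.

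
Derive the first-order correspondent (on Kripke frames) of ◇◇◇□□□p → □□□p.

This is a Sahlqvist (Geach-type) schema ◇^3□^3p → □^3◇^0p.
Minimal-valuation argument: fix x; take any y with xR^3y and any z with xR^3z. Set V(p) to the set of worlds R-reachable from y in exactly 3 steps. Then □^3p holds at y, so the antecedent holds at x; validity forces ◇^0p at z, giving a w with zR^0w and yR^3w.
First-order correspondent: ∀x ∀y ∀z ((xR³y ∧ xR³z) → ∃w (yR³w ∧ z = w)).

∀x ∀y ∀z ((xR³y ∧ xR³z) → ∃w (yR³w ∧ z = w))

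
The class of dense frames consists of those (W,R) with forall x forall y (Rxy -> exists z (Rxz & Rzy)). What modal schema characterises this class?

□□ψ → □ψ

A defining formula is □□ψ → □ψ (the C4 axiom).
Suppose □□ψ→□ψ is valid. Take Rxy and set V(ψ)={w : xR²w}. Then □□ψ at x, so □ψ at x, so ψ at y, i.e. ∃z(Rxz∧Rzy).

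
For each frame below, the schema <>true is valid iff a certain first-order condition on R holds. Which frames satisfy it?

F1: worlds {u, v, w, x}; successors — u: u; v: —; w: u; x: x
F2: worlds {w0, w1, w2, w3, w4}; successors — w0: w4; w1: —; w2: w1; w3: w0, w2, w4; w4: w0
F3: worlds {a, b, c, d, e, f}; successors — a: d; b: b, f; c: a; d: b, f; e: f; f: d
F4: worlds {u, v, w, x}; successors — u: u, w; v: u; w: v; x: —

Frame correspondent (Sahlqvist): forall x exists y Rxy — i.e. seriality.
F1: fails — world v has no successor.
F2: fails — world w1 has no successor.
F3: ✓.
F4: fails — world x has no successor.

F3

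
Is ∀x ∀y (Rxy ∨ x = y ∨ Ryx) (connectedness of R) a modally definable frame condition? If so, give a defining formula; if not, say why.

Not modally definable

If a class were modally definable it would be closed under disjoint unions (Goldblatt–Thomason).
Take 4 disjoint single-world reflexive frames: each is trivially connected, but their disjoint union has 4 worlds with no edge between distinct components, so it is not connected.
Hence connectedness of R is not modally definable.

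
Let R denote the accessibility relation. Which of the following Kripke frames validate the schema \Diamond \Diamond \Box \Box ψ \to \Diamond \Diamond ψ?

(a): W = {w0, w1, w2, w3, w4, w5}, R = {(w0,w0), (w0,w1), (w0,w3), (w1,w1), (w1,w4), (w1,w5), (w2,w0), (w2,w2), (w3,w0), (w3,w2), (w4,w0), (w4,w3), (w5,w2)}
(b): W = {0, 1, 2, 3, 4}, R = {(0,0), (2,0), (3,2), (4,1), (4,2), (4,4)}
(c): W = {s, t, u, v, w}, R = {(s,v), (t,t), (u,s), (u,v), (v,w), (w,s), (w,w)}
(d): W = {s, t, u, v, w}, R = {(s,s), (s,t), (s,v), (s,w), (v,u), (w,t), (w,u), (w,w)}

(a), (c)

Frame correspondent (Sahlqvist): \forall x \forall y (x R^2 y \to \exists w (y R^2 w \wedge x R^2 w)) — i.e. a generalized confluence (Geach) condition.
(a): satisfies the condition.
(b): fails — 4R²1 but no w with 1R²w and 4R²w.
(c): satisfies the condition.
(d): fails — sR²t but no w* with tR²w* and sR²w*.
Valid on: (a), (c).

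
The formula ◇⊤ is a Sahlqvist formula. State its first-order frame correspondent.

◇⊤ holds at w iff w has a successor, so frame-validity of ◇⊤ is exactly seriality. Equivalently via □p → ◇p:
Suppose □p→◇p is valid. At any x set V(p)=W. Then □p at x, so ◇p at x, so x has a successor.
The converse is a direct semantic check.
Frame condition: ∀x ∃y Rxy.

Seriality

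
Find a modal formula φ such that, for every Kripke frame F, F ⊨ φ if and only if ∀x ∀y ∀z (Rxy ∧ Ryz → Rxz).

□r → □□r

This is transitivity; the standard corresponding axiom is 4: □r → □□r.
Suppose □r→□□r is valid. Take Rxy, Ryz and set V(r)={w : Rxw}. Then □r at x, so □□r at x, so □r at y, so r at z, i.e. Rxz.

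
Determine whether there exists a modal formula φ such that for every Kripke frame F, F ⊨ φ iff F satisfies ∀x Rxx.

Yes — defined by □q → q

Yes: it is reflexivity, defined by the T schema □q → q.
Suppose □q→q is valid. At any x set V(q)={w : Rxw}. Then □q holds at x, so q holds at x, i.e. Rxx.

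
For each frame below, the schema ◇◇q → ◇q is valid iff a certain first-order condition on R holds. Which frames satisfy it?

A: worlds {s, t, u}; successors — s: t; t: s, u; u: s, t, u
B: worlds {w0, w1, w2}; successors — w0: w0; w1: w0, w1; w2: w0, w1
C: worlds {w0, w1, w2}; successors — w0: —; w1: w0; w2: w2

The schema corresponds to transitivity: ∀x ∀y ∀z (Rxy ∧ Ryz → Rxz).
A: fails — Rts and Rst but not Rtt.
B: satisfies the condition.
C: satisfies the condition.
Valid on: B, C.

B, C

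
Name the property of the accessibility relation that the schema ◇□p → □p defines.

The Euclidean property

This is frame-equivalent to ◇p → □◇p (substitute ¬p for p and contrapose).
Suppose ◇p→□◇p is valid. Take Rxy, Rxz and set V(p)={y}. Then ◇p at x, so □◇p at x, so ◇p at z, so some w with Rzw has p; w=y, i.e. Rzy. By symmetry of the argument, Ryz.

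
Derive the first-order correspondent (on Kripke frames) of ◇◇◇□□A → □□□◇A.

∀x ∀y ∀z ((xR³y ∧ xR³z) → ∃w (yR²w ∧ zRw))

This is a Sahlqvist (Geach-type) schema ◇^3□^2A → □^3◇^1A.
Minimal-valuation argument: fix x; take any y with xR^3y and any z with xR^3z. Set V(A) to the set of worlds R-reachable from y in exactly 2 steps. Then □^2A holds at y, so the antecedent holds at x; validity forces ◇^1A at z, giving a w with zR^1w and yR^2w.
First-order correspondent: ∀x ∀y ∀z ((xR³y ∧ xR³z) → ∃w (yR²w ∧ zRw)).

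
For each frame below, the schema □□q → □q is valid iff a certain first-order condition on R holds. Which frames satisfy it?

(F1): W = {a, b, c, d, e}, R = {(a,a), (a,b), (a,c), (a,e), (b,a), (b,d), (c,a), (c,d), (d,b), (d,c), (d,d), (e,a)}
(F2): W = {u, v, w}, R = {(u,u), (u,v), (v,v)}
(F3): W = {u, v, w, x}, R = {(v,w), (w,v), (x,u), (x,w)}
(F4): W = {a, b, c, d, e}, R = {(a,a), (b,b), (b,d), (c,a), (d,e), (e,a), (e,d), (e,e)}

(F1), (F2), (F4)

The schema corresponds to density: ∀x ∀y (Rxy → ∃z (Rxz ∧ Rzy)).
(F1): ✓.
(F2): ✓.
(F3): fails — Rxw but no z with Rxz and Rzw.
(F4): ✓.
Valid on: (F1), (F2), (F4).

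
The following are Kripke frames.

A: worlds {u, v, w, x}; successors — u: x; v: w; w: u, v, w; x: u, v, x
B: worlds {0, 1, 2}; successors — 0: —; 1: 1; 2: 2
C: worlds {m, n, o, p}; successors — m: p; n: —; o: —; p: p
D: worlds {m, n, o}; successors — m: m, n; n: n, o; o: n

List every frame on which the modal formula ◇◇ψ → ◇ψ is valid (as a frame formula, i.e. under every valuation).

B, C

This is the axiom for transitivity; its first-order frame correspondent is ∀x ∀y ∀z (Rxy ∧ Ryz → Rxz).
A: fails — Rwu and Rux but not Rwx.
B: ✓.
C: ✓.
D: fails — Ron and Rno but not Roo.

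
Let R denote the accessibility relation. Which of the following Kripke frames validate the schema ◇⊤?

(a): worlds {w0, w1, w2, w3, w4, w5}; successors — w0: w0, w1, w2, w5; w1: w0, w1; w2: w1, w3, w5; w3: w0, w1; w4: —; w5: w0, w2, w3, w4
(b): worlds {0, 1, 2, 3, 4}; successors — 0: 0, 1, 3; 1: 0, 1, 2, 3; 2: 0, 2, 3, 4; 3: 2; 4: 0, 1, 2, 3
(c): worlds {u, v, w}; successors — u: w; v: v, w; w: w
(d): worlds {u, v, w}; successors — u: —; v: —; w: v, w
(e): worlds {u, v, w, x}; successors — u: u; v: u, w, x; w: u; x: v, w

This is the axiom for seriality; its first-order frame correspondent is ∀x ∃y Rxy.
(a): fails — world w4 has no successor.
(b): condition met.
(c): condition met.
(d): fails — world u has no successor.
(e): condition met.

(b), (c), (e)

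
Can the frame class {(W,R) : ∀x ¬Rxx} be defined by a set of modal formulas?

If a class were modally definable it would be closed under surjective bounded morphisms (Goldblatt–Thomason).
The 2-cycle (worlds s,t with s→t→s) is irreflexive, and the map sending every world to a single reflexive point • is a surjective bounded morphism (forth: every edge maps to (•,•); back: every world has a successor). So any modal formula valid on the 2-cycle is also valid on the reflexive point, which is not irreflexive.
So no modal formula (or set of formulas) defines exactly the irreflexive frames.

Not modally definable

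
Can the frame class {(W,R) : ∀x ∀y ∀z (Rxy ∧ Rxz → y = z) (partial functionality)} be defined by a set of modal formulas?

Yes: it is partial functionality, defined by the CD schema ◇r → □r.

Definable; ◇r → □r defines it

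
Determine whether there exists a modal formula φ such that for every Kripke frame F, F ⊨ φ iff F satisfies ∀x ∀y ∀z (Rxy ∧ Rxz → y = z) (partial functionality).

Definable; ◇q → □q defines it

This is a Sahlqvist condition; the CD axiom ◇q → □q defines it.
Suppose ◇q→□q is valid. Take Rxy, Rxz and set V(q)={y}. Then ◇q at x, so □q at x, so q at z, i.e. z=y.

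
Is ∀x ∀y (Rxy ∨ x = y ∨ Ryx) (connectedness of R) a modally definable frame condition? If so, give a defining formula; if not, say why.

No — not modally definable

Any modally definable frame class is closed under disjoint unions.
Take 3 disjoint single-world reflexive frames: each is trivially connected, but their disjoint union has 3 worlds with no edge between distinct components, so it is not connected.
Hence connectedness of R is not modally definable.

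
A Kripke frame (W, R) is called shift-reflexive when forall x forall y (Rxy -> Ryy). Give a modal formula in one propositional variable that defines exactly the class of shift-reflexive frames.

□(□p → p)

This is shift-reflexivity; the standard corresponding axiom is T□: □(□p → p).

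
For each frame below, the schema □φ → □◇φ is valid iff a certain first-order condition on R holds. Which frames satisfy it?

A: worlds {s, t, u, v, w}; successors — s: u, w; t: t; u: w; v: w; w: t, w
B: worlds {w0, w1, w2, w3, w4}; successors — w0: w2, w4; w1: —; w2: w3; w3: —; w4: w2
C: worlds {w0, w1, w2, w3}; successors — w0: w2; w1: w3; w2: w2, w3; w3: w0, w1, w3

Frame correspondent (Sahlqvist): ∀x ∀z (xRz → ∃w (xRw ∧ zRw)) — i.e. a generalized confluence (Geach) condition.
A: condition met.
B: fails — w0Rw2 but no w with w0Rw and w2Rw.
C: fails — w3Rw0 but no w with w3Rw and w0Rw.
Valid on: A.

A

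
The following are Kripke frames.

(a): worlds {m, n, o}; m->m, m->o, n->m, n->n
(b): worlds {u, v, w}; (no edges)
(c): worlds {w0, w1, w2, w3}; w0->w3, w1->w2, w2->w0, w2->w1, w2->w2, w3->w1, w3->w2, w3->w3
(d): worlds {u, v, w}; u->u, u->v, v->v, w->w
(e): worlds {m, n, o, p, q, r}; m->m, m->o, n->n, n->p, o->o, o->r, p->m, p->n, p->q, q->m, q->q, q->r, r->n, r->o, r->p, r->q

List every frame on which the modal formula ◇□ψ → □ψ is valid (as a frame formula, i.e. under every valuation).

(b)

This is the axiom for the Euclidean property; its first-order frame correspondent is ∀x ∀y ∀z (Rxy ∧ Rxz → Ryz).
(a): fails — Rmo and Rmo but not Roo.
(b): holds.
(c): fails — Rw2w1 and Rw2w1 but not Rw1w1.
(d): fails — Ruv and Ruu but not Rvu.
(e): fails — Rmo and Rmm but not Rom.
Valid on: (b).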